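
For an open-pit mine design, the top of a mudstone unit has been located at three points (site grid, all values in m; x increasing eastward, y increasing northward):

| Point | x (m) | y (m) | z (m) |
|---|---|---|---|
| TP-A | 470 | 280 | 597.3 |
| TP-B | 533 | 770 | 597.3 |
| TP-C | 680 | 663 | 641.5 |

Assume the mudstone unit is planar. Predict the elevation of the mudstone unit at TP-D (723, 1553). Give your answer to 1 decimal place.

621.9 m

Two edge vectors: TP-A→TP-B = (63, 490, 0), TP-A→TP-C = (210, 383, 44.2).
Normal n = (TP-A→TP-B) × (TP-A→TP-C) = (21658, -2784.6, -78771).
So ∂z/∂x = −n_x/n_z = 0.274949 and ∂z/∂y = −n_y/n_z = −0.035351.
Intercept c from TP-A: 597.3 − 129.23 + 9.90 = 477.97.
At (723, 1553): z = 198.8 − 54.9 + 477.97 = 621.9 m.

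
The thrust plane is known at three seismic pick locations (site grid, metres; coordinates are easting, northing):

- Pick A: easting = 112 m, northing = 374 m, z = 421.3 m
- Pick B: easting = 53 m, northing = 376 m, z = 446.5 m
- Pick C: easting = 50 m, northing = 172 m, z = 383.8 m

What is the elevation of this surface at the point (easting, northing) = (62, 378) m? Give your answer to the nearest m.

443 m

Two edge vectors: Pick A→Pick B = (-59, 2, 25.2), Pick A→Pick C = (-62, -202, -37.5).
Normal n = (Pick A→Pick B) × (Pick A→Pick C) = (5015.4, -3774.9, 12042).
So ∂z/∂easting = −n_x/n_z = −0.41649 and ∂z/∂northing = −n_y/n_z = 0.31348.
Intercept c from Pick A: 421.3 + 46.65 − 117.24 = 350.71.
At (62, 378): z = −25.8 + 118.5 + 350.71 = 443.4 m.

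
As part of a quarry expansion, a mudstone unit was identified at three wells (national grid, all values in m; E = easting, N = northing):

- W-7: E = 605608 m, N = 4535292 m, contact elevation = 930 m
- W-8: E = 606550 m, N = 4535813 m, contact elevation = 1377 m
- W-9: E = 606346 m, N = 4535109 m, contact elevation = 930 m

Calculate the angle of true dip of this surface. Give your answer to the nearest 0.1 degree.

Two edge vectors: W-7→W-8 = (942, 521, 447), W-7→W-9 = (738, -183, 0).
Normal n = (W-7→W-8) × (W-7→W-9) = (81801, 329886, -556884).
So ∂z/∂E = −n_x/n_z = 0.14689 and ∂z/∂N = −n_y/n_z = 0.59238.
Gradient magnitude |∇z| = √(a² + b²) = √(0.02158 + 0.35091) = 0.61032.
True dip = arctan(0.61032) = 31.4°, dipping toward SSW (azimuth ≈ 194°).

31.4°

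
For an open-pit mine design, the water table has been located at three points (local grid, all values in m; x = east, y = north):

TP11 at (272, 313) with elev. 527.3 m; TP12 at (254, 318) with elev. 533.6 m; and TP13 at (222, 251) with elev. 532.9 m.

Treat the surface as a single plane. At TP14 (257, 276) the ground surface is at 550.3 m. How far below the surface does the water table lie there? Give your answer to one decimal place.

Let the plane be z = a·x + b·y + c.
TP12−TP11: −18a + 5b = 6.3;  TP13−TP11: −50a − 62b = 5.6.
Solving gives a = −0.30644, b = 0.15681.
Then c = 527.3 − a·272 − b·313 = 561.57.
At (257, 276): z_contact = −78.76 + 43.28 + 561.57 = 526.09 m.
Depth below ground = 550.3 − 526.09 = 24.2 m.

24.2 m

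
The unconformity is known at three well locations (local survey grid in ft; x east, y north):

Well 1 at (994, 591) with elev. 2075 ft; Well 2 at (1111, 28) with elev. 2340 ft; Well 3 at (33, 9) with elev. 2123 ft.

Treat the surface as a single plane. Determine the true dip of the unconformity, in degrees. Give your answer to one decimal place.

25.4°

Let the plane be z = a·x + b·y + c.
Well 2−Well 1: 117a − 563b = 265;  Well 3−Well 1: −961a − 582b = 48.
Solving gives a = 0.20883, b = −0.42729.
Gradient magnitude |∇z| = √(a² + b²) = √(0.04361 + 0.18258) = 0.47560.
True dip = arctan(0.47560) = 25.4°, dipping toward NNW (azimuth ≈ 334°).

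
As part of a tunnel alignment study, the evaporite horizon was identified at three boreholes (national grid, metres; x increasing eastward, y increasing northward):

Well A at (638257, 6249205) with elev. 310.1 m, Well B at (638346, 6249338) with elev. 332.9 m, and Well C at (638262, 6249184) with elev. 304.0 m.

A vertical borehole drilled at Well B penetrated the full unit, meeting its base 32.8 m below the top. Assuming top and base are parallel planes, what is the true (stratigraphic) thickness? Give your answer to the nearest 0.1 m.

31.5 m

Two edge vectors: Well A→Well B = (89, 133, 22.8), Well A→Well C = (5, -21, -6.1).
Normal n = (Well A→Well B) × (Well A→Well C) = (-332.5, 656.9, -2534).
So ∂z/∂x = −n_x/n_z = −0.13122 and ∂z/∂y = −n_y/n_z = 0.25923.
|∇z| = √(a²+b²) = 0.29055, so dip δ = arctan(0.29055) = 16.20°.
True thickness = vertical thickness × cos δ = 32.8 × cos 16.20° = 31.5 m.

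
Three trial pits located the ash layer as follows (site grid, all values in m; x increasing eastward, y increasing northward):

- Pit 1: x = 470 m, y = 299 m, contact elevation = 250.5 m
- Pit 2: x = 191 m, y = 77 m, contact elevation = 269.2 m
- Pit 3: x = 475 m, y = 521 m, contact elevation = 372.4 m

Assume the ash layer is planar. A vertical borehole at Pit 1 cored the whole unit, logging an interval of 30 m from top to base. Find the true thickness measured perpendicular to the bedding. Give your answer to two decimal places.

Let the plane be z = a·x + b·y + c.
Pit 2−Pit 1: −279a − 222b = 18.7;  Pit 3−Pit 1: 5a + 222b = 121.9.
Solving gives a = −0.51314, b = 0.56066.
|∇z| = √(a²+b²) = 0.76003, so dip δ = arctan(0.76003) = 37.24°.
True thickness = vertical thickness × cos δ = 30 × cos 37.24° = 23.88 m.

23.88 m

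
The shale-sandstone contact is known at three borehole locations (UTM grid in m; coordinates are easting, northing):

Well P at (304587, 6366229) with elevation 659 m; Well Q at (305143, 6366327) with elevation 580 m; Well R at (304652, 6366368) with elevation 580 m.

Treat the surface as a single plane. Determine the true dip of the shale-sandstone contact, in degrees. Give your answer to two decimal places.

28.76°

Let the plane be z = a·easting + b·northing + c.
Well Q−Well P: 556a + 98b = −79;  Well R−Well P: 65a + 139b = −79.
Solving gives a = −0.04568, b = −0.54699.
Gradient magnitude |∇z| = √(a² + b²) = √(0.00209 + 0.29919) = 0.54889.
True dip = arctan(0.54889) = 28.76°, dipping toward N (azimuth ≈ 005°).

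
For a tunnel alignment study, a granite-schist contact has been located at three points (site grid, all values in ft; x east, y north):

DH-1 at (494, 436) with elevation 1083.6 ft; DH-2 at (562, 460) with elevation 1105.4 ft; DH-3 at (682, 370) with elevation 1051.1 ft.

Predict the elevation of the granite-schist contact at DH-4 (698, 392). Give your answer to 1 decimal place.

1067.7 ft

Let the plane be z = a·x + b·y + c.
DH-2−DH-1: 68a + 24b = 21.8;  DH-3−DH-1: 188a − 66b = −32.5.
Solving gives a = 0.07320, b = 0.70093.
Then c = 1083.6 − a·494 − b·436 = 741.83.
At (698, 392): z = 51.1 + 274.8 + 741.83 = 1067.7 ft.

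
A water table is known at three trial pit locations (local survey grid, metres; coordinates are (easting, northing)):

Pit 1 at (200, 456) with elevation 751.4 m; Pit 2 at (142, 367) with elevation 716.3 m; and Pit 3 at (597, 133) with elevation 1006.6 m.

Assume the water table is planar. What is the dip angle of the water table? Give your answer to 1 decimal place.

Two edge vectors: Pit 1→Pit 2 = (-58, -89, -35.1), Pit 1→Pit 3 = (397, -323, 255.2).
Normal n = (Pit 1→Pit 2) × (Pit 1→Pit 3) = (-34050.1, 866.9, 54067).
So ∂z/∂E = −n_x/n_z = 0.62978 and ∂z/∂N = −n_y/n_z = −0.01603.
Gradient magnitude |∇z| = √(a² + b²) = √(0.39662 + 0.00026) = 0.62998.
True dip = arctan(0.62998) = 32.2°, dipping toward W (azimuth ≈ 271°).

32.2°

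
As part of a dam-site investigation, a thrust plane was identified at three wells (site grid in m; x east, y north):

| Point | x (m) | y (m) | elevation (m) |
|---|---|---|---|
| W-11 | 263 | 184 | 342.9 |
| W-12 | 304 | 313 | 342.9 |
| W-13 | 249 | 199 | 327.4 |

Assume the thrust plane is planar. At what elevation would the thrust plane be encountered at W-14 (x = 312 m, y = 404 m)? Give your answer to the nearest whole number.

Two edge vectors: W-11→W-12 = (41, 129, 0), W-11→W-13 = (-14, 15, -15.5).
Normal n = (W-11→W-12) × (W-11→W-13) = (-1999.5, 635.5, 2421).
So ∂z/∂x = −n_x/n_z = 0.82590 and ∂z/∂y = −n_y/n_z = −0.26249.
Intercept c from W-11: 342.9 − 217.21 + 48.30 = 173.99.
At (312, 404): z = 257.7 − 106.0 + 173.99 = 325.6 m.

326 m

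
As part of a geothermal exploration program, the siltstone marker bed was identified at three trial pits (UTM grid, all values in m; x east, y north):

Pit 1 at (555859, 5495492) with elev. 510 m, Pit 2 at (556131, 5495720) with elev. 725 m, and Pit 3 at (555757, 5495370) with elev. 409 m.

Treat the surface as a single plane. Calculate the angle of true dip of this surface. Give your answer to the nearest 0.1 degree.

Two edge vectors: Pit 1→Pit 2 = (272, 228, 215), Pit 1→Pit 3 = (-102, -122, -101).
Normal n = (Pit 1→Pit 2) × (Pit 1→Pit 3) = (3202, 5542, -9928).
So ∂z/∂x = −n_x/n_z = 0.32252 and ∂z/∂y = −n_y/n_z = 0.55822.
Gradient magnitude |∇z| = √(a² + b²) = √(0.10402 + 0.31161) = 0.64469.
True dip = arctan(0.64469) = 32.8°, dipping toward SSW (azimuth ≈ 210°).

32.8°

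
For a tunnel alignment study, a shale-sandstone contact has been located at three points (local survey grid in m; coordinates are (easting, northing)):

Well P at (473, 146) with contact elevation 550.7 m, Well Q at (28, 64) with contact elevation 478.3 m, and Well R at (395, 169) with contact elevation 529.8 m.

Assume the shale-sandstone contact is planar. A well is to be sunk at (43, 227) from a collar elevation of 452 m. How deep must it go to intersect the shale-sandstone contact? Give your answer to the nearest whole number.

6 m

Two edge vectors: Well P→Well Q = (-445, -82, -72.4), Well P→Well R = (-78, 23, -20.9).
Normal n = (Well P→Well Q) × (Well P→Well R) = (3379, -3653.3, -16631).
So ∂z/∂E = −n_x/n_z = 0.20317 and ∂z/∂N = −n_y/n_z = −0.21967.
Intercept c from Well P: 550.7 − 96.10 + 32.07 = 486.67.
At (43, 227): z_contact = 8.7 − 49.9 + 486.67 = 445.5 m.
Depth below ground = 452 − 445.5 = 6 m.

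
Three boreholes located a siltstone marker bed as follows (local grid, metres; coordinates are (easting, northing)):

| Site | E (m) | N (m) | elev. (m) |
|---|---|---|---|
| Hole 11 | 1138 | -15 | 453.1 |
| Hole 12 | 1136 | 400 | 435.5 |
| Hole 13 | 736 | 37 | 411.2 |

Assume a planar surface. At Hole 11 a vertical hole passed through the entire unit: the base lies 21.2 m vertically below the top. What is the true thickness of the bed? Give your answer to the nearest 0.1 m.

Let the plane be z = a·E + b·N + c.
Hole 12−Hole 11: −2a + 415b = −17.6;  Hole 13−Hole 11: −402a + 52b = −41.9.
Solving gives a = 0.09880, b = −0.04193.
|∇z| = √(a²+b²) = 0.10733, so dip δ = arctan(0.10733) = 6.13°.
True thickness = vertical thickness × cos δ = 21.2 × cos 6.13° = 21.1 m.

21.1 m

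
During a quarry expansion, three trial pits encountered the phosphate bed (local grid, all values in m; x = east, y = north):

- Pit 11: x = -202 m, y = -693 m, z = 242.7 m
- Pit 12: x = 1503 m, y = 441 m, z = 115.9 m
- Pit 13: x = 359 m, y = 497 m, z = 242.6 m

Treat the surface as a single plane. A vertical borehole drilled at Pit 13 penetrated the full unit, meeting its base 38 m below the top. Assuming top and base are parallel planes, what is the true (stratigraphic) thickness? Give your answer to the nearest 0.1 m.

Two edge vectors: Pit 11→Pit 12 = (1705, 1134, -126.8), Pit 11→Pit 13 = (561, 1190, -0.1).
Normal n = (Pit 11→Pit 12) × (Pit 11→Pit 13) = (150778.6, -70964.3, 1392776).
So ∂z/∂x = −n_x/n_z = −0.10826 and ∂z/∂y = −n_y/n_z = 0.05095.
|∇z| = √(a²+b²) = 0.11965, so dip δ = arctan(0.11965) = 6.82°.
True thickness = vertical thickness × cos δ = 38 × cos 6.82° = 37.7 m.

37.7 m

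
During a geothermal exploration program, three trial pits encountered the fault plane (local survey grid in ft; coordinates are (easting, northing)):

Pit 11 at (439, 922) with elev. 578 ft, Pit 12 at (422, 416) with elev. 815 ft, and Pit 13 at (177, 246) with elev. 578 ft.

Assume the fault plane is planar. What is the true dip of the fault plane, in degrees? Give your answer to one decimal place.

Let the plane be z = a·E + b·N + c.
Pit 12−Pit 11: −17a − 506b = 237;  Pit 13−Pit 11: −262a − 676b = 0.
Solving gives a = 1.32319, b = −0.51283.
Gradient magnitude |∇z| = √(a² + b²) = √(1.75084 + 0.26300) = 1.41910.
True dip = arctan(1.41910) = 54.8°, dipping toward WNW (azimuth ≈ 291°).

54.8°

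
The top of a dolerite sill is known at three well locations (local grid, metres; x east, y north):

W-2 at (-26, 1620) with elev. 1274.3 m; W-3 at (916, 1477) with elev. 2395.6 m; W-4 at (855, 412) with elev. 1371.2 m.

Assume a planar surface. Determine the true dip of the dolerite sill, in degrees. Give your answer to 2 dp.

Two edge vectors: W-2→W-3 = (942, -143, 1121.3), W-2→W-4 = (881, -1208, 96.9).
Normal n = (W-2→W-3) × (W-2→W-4) = (1340673.7, 896585.5, -1011953).
So ∂z/∂x = −n_x/n_z = 1.32484 and ∂z/∂y = −n_y/n_z = 0.88600.
Gradient magnitude |∇z| = √(a² + b²) = √(1.75520 + 0.78499) = 1.59380.
True dip = arctan(1.59380) = 57.89°, dipping toward SW (azimuth ≈ 236°).

57.89°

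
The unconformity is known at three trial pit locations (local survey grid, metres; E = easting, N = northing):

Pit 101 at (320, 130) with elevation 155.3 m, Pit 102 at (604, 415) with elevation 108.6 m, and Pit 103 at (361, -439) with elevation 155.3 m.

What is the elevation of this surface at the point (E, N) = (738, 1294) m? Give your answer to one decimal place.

78.3 m

Two edge vectors: Pit 101→Pit 102 = (284, 285, -46.7), Pit 101→Pit 103 = (41, -569, 0).
Normal n = (Pit 101→Pit 102) × (Pit 101→Pit 103) = (-26572.3, -1914.7, -173281).
So ∂z/∂E = −n_x/n_z = −0.153348 and ∂z/∂N = −n_y/n_z = −0.011050.
Intercept c from Pit 101: 155.3 + 49.07 + 1.44 = 205.81.
At (738, 1294): z = −113.2 − 14.3 + 205.81 = 78.3 m.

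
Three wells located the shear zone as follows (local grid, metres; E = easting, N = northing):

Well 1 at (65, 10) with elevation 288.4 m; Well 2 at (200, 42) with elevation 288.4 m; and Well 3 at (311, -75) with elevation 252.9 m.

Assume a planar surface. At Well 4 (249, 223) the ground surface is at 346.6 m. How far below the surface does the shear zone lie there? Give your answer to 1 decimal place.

16.2 m

Two edge vectors: Well 1→Well 2 = (135, 32, 0), Well 1→Well 3 = (246, -85, -35.5).
Normal n = (Well 1→Well 2) × (Well 1→Well 3) = (-1136, 4792.5, -19347).
So ∂z/∂E = −n_x/n_z = −0.05872 and ∂z/∂N = −n_y/n_z = 0.24771.
Intercept c from Well 1: 288.4 + 3.82 − 2.48 = 289.74.
At (249, 223): z_contact = −14.62 + 55.24 + 289.74 = 330.36 m.
Depth below ground = 346.6 − 330.36 = 16.2 m.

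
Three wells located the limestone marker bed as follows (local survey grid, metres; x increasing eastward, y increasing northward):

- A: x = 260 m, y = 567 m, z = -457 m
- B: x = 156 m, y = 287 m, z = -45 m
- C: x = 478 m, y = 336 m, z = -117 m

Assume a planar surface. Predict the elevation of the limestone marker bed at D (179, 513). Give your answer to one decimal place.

-377.6 m

Two edge vectors: A→B = (-104, -280, 412), A→C = (218, -231, 340).
Normal n = (A→B) × (A→C) = (-28, 125176, 85064).
So ∂z/∂x = −n_x/n_z = 0.00033 and ∂z/∂y = −n_y/n_z = −1.47155.
Intercept c from A: -457 − 0.09 + 834.37 = 377.28.
At (179, 513): z = 0.1 − 754.9 + 377.28 = -377.6 m.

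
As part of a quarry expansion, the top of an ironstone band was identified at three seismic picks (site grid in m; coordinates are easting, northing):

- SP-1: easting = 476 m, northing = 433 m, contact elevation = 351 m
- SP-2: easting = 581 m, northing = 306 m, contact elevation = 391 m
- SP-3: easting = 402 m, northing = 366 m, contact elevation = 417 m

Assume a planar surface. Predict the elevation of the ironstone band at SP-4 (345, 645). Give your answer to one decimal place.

Let the plane be z = a·easting + b·northing + c.
SP-2−SP-1: 105a − 127b = 40;  SP-3−SP-1: −74a − 67b = 66.
Solving gives a = −0.34698, b = −0.60184.
Then c = 351 − a·476 − b·433 = 776.76.
At (345, 645): z = −119.7 − 388.2 + 776.76 = 268.9 m.

268.9 m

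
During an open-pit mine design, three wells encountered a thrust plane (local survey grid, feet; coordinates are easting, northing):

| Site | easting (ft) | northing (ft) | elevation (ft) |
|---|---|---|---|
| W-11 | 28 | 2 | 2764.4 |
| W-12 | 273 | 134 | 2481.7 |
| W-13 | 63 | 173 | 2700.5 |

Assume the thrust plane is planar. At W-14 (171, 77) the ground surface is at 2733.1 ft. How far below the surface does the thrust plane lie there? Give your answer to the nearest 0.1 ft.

133.4 ft

Let the plane be z = a·easting + b·northing + c.
W-12−W-11: 245a + 132b = −282.7;  W-13−W-11: 35a + 171b = −63.9.
Solving gives a = −1.07061, b = −0.15455.
Then c = 2764.4 − a·28 − b·2 = 2794.69.
At (171, 77): z_contact = −183.07 − 11.90 + 2794.69 = 2599.71 ft.
Depth below ground = 2733.1 − 2599.71 = 133.4 ft.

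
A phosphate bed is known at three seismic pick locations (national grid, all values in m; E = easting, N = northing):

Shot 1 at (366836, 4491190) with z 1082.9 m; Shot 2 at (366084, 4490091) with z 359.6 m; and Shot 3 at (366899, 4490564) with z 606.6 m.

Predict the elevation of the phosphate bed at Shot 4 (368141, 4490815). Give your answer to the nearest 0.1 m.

Two edge vectors: Shot 1→Shot 2 = (-752, -1099, -723.3), Shot 1→Shot 3 = (63, -626, -476.3).
Normal n = (Shot 1→Shot 2) × (Shot 1→Shot 3) = (70667.9, -403745.5, 539989).
So ∂z/∂E = −n_x/n_z = −0.130869147 and ∂z/∂N = −n_y/n_z = 0.747692083.
Intercept c from Shot 1: 1082.9 + 48007.51 − 3358027.20 = −3308936.79.
At (368141, 4490815): z = −48178.3 + 3357746.8 − 3308936.79 = 631.7 m.

631.7 m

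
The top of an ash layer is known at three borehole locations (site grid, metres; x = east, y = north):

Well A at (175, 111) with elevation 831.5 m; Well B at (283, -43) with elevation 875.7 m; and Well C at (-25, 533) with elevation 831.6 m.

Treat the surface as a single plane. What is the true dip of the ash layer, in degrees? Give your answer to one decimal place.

Let the plane be z = a·x + b·y + c.
Well B−Well A: 108a − 154b = 44.2;  Well C−Well A: −200a + 422b = 0.1.
Solving gives a = 1.26339, b = 0.59900.
Gradient magnitude |∇z| = √(a² + b²) = √(1.59615 + 0.35880) = 1.39819.
True dip = arctan(1.39819) = 54.4°, dipping toward WSW (azimuth ≈ 245°).

54.4°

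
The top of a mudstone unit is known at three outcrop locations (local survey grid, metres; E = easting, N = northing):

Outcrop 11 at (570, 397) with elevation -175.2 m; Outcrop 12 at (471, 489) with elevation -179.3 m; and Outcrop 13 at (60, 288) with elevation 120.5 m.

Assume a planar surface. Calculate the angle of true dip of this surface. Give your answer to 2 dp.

35.54°

Two edge vectors: Outcrop 11→Outcrop 12 = (-99, 92, -4.1), Outcrop 11→Outcrop 13 = (-510, -109, 295.7).
Normal n = (Outcrop 11→Outcrop 12) × (Outcrop 11→Outcrop 13) = (26757.5, 31365.3, 57711).
So ∂z/∂E = −n_x/n_z = −0.46365 and ∂z/∂N = −n_y/n_z = −0.54349.
Gradient magnitude |∇z| = √(a² + b²) = √(0.21497 + 0.29538) = 0.71439.
True dip = arctan(0.71439) = 35.54°, dipping toward NE (azimuth ≈ 040°).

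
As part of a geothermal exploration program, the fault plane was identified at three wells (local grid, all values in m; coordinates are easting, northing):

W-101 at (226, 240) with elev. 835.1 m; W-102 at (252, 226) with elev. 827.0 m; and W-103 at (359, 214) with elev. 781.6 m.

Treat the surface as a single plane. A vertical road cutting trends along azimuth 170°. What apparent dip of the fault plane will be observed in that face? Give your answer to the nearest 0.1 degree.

Let the plane be z = a·easting + b·northing + c.
W-102−W-101: 26a − 14b = −8.1;  W-103−W-101: 133a − 26b = −53.5.
Solving gives a = −0.45396, b = −0.26450.
Unit vector along 170° is (sin 170°, cos 170°) = (0.1736, -0.9848).
Slope in that direction = a·(0.1736) + b·(-0.9848) = 0.18165.
Apparent dip = arctan|0.18165| = 10.3° (true dip is 27.7°, so apparent ≤ true as expected).

10.3°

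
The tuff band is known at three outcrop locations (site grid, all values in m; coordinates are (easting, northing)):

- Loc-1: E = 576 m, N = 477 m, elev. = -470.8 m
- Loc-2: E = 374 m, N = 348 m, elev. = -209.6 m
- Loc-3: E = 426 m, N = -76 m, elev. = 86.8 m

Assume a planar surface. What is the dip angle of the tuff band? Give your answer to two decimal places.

Let the plane be z = a·E + b·N + c.
Loc-2−Loc-1: −202a − 129b = 261.2;  Loc-3−Loc-1: −150a − 553b = 557.6.
Solving gives a = −0.78515, b = −0.79535.
Gradient magnitude |∇z| = √(a² + b²) = √(0.61646 + 0.63258) = 1.11760.
True dip = arctan(1.11760) = 48.18°, dipping toward NE (azimuth ≈ 045°).

48.18°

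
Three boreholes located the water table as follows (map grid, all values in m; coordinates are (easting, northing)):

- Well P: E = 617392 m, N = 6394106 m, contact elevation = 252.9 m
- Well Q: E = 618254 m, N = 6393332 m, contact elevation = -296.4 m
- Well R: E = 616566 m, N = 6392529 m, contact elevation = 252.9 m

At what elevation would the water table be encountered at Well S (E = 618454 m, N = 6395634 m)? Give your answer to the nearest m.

Let the plane be z = a·E + b·N + c.
Well Q−Well P: 862a − 774b = −549.3;  Well R−Well P: −826a − 1577b = 0.
Solving gives a = −0.43340520, b = 0.22700868.
Then c = 252.9 − a·617392 − b·6394106 = −1183683.78.
At (618454, 6395634): z = −268041.2 + 1451864.4 − 1183683.78 = 139.5 m.

139 m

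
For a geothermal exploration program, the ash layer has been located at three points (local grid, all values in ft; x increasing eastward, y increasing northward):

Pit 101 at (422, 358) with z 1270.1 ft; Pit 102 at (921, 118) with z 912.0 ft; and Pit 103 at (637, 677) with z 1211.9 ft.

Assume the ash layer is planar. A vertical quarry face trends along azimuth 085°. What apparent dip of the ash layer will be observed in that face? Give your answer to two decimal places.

Let the plane be z = a·x + b·y + c.
Pit 102−Pit 101: 499a − 240b = −358.1;  Pit 103−Pit 101: 215a + 319b = −58.2.
Solving gives a = −0.60822, b = 0.22749.
Unit vector along 085° is (sin 85°, cos 85°) = (0.9962, 0.0872).
Slope in that direction = a·(0.9962) + b·(0.0872) = −0.58608.
Apparent dip = arctan|0.58608| = 30.37° (true dip is 33.0°, so apparent ≤ true as expected).

30.37°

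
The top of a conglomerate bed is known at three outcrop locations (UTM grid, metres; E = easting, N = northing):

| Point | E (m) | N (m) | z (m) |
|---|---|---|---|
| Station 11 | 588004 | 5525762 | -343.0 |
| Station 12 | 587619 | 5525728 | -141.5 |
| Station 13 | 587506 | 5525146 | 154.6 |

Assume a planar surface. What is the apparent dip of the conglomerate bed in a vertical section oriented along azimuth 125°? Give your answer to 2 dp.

Two edge vectors: Station 11→Station 12 = (-385, -34, 201.5), Station 11→Station 13 = (-498, -616, 497.6).
Normal n = (Station 11→Station 12) × (Station 11→Station 13) = (107205.6, 91229, 220228).
So ∂z/∂E = −n_x/n_z = −0.48679 and ∂z/∂N = −n_y/n_z = −0.41425.
Unit vector along 125° is (sin 125°, cos 125°) = (0.8192, -0.5736).
Slope in that direction = a·(0.8192) + b·(-0.5736) = −0.16116.
Apparent dip = arctan|0.16116| = 9.15° (true dip is 32.6°, so apparent ≤ true as expected).

9.15°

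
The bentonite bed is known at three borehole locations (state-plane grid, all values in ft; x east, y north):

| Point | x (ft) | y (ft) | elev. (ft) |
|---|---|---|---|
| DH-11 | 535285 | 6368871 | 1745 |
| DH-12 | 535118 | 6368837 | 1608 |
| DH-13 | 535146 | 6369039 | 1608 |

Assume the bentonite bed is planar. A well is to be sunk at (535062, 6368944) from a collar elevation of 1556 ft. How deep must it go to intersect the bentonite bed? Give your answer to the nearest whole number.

Let the plane be z = a·x + b·y + c.
DH-12−DH-11: −167a − 34b = −137;  DH-13−DH-11: −139a + 168b = −137.
Solving gives a = 0.84418278, b = −0.11701544.
Then c = 1745 − a·535285 − b·6368871 = 295122.83.
At (535062, 6368944): z_contact = 451690.1 − 745264.8 + 295122.83 = 1548.2 ft.
Depth below ground = 1556 − 1548.2 = 8 ft.

8 ft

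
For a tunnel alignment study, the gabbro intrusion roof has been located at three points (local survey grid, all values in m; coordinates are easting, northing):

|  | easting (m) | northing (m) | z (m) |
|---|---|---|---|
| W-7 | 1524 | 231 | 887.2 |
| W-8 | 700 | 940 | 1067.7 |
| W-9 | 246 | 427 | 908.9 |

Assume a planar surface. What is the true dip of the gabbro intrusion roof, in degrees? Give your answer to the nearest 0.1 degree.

Let the plane be z = a·easting + b·northing + c.
W-8−W-7: −824a + 709b = 180.5;  W-9−W-7: −1278a + 196b = 21.7.
Solving gives a = 0.02685, b = 0.28579.
Gradient magnitude |∇z| = √(a² + b²) = √(0.00072 + 0.08168) = 0.28705.
True dip = arctan(0.28705) = 16.0°, dipping toward S (azimuth ≈ 185°).

16.0°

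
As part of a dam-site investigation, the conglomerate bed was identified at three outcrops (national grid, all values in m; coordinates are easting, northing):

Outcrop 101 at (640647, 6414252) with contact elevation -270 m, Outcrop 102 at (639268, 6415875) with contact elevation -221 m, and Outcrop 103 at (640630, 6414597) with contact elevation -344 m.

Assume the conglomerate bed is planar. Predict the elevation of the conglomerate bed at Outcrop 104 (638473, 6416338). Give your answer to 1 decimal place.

-84.2 m

Two edge vectors: Outcrop 101→Outcrop 102 = (-1379, 1623, 49), Outcrop 101→Outcrop 103 = (-17, 345, -74).
Normal n = (Outcrop 101→Outcrop 102) × (Outcrop 101→Outcrop 103) = (-137007, -102879, -448164).
So ∂z/∂easting = −n_x/n_z = −0.305707286 and ∂z/∂northing = −n_y/n_z = −0.229556591.
Intercept c from Outcrop 101: -270 + 195850.46 + 1472433.82 = 1668014.28.
At (638473, 6416338): z = −195185.8 − 1472912.7 + 1668014.28 = -84.2 m.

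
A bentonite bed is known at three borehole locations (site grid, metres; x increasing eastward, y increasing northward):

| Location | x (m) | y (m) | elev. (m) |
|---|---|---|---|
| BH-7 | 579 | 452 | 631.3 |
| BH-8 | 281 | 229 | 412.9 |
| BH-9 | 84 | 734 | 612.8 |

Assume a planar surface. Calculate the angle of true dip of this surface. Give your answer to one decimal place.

Two edge vectors: BH-7→BH-8 = (-298, -223, -218.4), BH-7→BH-9 = (-495, 282, -18.5).
Normal n = (BH-7→BH-8) × (BH-7→BH-9) = (65714.3, 102595, -194421).
So ∂z/∂x = −n_x/n_z = 0.33800 and ∂z/∂y = −n_y/n_z = 0.52770.
Gradient magnitude |∇z| = √(a² + b²) = √(0.11424 + 0.27846) = 0.62666.
True dip = arctan(0.62666) = 32.1°, dipping toward SSW (azimuth ≈ 213°).

32.1°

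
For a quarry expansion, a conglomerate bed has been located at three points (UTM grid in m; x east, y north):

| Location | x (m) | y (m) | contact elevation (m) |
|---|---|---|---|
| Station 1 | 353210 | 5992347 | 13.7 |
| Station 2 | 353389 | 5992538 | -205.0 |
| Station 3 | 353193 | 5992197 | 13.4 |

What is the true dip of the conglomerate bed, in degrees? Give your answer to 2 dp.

Let the plane be z = a·x + b·y + c.
Station 2−Station 1: 179a + 191b = −218.7;  Station 3−Station 1: −17a − 150b = −0.3.
Solving gives a = −1.39229, b = 0.15979.
Gradient magnitude |∇z| = √(a² + b²) = √(1.93848 + 0.02553) = 1.40143.
True dip = arctan(1.40143) = 54.49°, dipping toward E (azimuth ≈ 097°).

54.49°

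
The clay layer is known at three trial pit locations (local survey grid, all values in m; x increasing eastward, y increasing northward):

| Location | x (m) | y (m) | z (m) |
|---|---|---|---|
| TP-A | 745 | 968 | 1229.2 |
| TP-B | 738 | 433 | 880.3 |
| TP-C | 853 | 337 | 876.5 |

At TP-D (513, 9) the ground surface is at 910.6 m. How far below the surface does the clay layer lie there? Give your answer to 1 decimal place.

417.8 m

Let the plane be z = a·x + b·y + c.
TP-B−TP-A: −7a − 535b = −348.9;  TP-C−TP-A: 108a − 631b = −352.7.
Solving gives a = 0.50583, b = 0.64553.
Then c = 1229.2 − a·745 − b·968 = 227.48.
At (513, 9): z_contact = 259.49 + 5.81 + 227.48 = 492.78 m.
Depth below ground = 910.6 − 492.78 = 417.8 m.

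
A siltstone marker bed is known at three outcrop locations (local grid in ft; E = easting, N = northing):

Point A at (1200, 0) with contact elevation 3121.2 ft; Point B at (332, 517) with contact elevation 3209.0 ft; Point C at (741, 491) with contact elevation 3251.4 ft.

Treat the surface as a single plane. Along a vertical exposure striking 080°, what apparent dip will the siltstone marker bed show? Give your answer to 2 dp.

10.93°

Let the plane be z = a·E + b·N + c.
Point B−Point A: −868a + 517b = 87.8;  Point C−Point A: −459a + 491b = 130.2.
Solving gives a = 0.12814, b = 0.38496.
Unit vector along 080° is (sin 80°, cos 80°) = (0.9848, 0.1736).
Slope in that direction = a·(0.9848) + b·(0.1736) = 0.19304.
Apparent dip = arctan|0.19304| = 10.93° (true dip is 22.1°, so apparent ≤ true as expected).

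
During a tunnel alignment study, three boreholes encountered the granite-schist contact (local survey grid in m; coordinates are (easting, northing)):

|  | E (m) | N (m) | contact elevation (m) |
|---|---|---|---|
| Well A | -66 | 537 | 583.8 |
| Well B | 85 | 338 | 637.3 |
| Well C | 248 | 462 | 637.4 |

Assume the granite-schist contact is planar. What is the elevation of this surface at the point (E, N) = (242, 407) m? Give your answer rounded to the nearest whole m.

Let the plane be z = a·E + b·N + c.
Well B−Well A: 151a − 199b = 53.5;  Well C−Well A: 314a − 75b = 53.6.
Solving gives a = 0.13006, b = −0.17016.
Then c = 583.8 − a·-66 − b·537 = 683.76.
At (242, 407): z = 31.5 − 69.3 + 683.76 = 646.0 m.

646 m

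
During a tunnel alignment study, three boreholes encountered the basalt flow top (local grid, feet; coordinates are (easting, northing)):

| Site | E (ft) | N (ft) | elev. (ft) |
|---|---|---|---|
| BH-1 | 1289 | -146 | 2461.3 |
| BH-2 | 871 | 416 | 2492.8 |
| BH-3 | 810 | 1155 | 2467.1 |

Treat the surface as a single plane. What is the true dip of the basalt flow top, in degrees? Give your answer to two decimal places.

Let the plane be z = a·E + b·N + c.
BH-2−BH-1: −418a + 562b = 31.5;  BH-3−BH-1: −479a + 1301b = 5.8.
Solving gives a = −0.13736, b = −0.04611.
Gradient magnitude |∇z| = √(a² + b²) = √(0.01887 + 0.00213) = 0.14489.
True dip = arctan(0.14489) = 8.24°, dipping toward ENE (azimuth ≈ 071°).

8.24°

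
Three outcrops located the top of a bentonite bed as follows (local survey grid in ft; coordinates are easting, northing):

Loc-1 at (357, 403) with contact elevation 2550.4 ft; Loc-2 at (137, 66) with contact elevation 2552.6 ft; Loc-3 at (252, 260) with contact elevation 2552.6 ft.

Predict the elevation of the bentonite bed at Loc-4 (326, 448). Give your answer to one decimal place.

2556.7 ft

Two edge vectors: Loc-1→Loc-2 = (-220, -337, 2.2), Loc-1→Loc-3 = (-105, -143, 2.2).
Normal n = (Loc-1→Loc-2) × (Loc-1→Loc-3) = (-426.8, 253, -3925).
So ∂z/∂easting = −n_x/n_z = −0.10874 and ∂z/∂northing = −n_y/n_z = 0.06446.
Intercept c from Loc-1: 2550.4 + 38.82 − 25.98 = 2563.24.
At (326, 448): z = −35.4 + 28.9 + 2563.24 = 2556.7 ft.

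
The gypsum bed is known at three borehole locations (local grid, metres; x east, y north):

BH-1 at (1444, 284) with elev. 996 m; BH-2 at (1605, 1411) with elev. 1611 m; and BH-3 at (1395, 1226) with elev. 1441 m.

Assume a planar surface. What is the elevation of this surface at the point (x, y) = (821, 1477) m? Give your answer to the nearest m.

Two edge vectors: BH-1→BH-2 = (161, 1127, 615), BH-1→BH-3 = (-49, 942, 445).
Normal n = (BH-1→BH-2) × (BH-1→BH-3) = (-77815, -101780, 206885).
So ∂z/∂x = −n_x/n_z = 0.37613 and ∂z/∂y = −n_y/n_z = 0.49196.
Intercept c from BH-1: 996 − 543.13 − 139.72 = 313.16.
At (821, 1477): z = 308.8 + 726.6 + 313.16 = 1348.6 m.

1349 m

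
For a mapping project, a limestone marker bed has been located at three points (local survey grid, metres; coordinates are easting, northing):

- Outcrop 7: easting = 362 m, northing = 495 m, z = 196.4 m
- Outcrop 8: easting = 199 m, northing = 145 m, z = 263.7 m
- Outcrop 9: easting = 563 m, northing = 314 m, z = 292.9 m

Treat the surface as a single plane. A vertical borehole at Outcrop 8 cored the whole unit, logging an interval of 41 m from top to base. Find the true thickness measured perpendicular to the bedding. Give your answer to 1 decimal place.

38.5 m

Two edge vectors: Outcrop 7→Outcrop 8 = (-163, -350, 67.3), Outcrop 7→Outcrop 9 = (201, -181, 96.5).
Normal n = (Outcrop 7→Outcrop 8) × (Outcrop 7→Outcrop 9) = (-21593.7, 29256.8, 99853).
So ∂z/∂easting = −n_x/n_z = 0.21625 and ∂z/∂northing = −n_y/n_z = −0.29300.
|∇z| = √(a²+b²) = 0.36416, so dip δ = arctan(0.36416) = 20.01°.
True thickness = vertical thickness × cos δ = 41 × cos 20.01° = 38.5 m.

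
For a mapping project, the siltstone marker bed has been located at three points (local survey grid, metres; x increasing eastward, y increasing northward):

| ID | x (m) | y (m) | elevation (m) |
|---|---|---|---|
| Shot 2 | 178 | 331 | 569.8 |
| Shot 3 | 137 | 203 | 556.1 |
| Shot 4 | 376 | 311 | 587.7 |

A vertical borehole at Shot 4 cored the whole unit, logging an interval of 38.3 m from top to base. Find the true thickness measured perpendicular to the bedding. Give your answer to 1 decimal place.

Let the plane be z = a·x + b·y + c.
Shot 3−Shot 2: −41a − 128b = −13.7;  Shot 4−Shot 2: 198a − 20b = 17.9.
Solving gives a = 0.09804, b = 0.07563.
|∇z| = √(a²+b²) = 0.12382, so dip δ = arctan(0.12382) = 7.06°.
True thickness = vertical thickness × cos δ = 38.3 × cos 7.06° = 38.0 m.

38.0 m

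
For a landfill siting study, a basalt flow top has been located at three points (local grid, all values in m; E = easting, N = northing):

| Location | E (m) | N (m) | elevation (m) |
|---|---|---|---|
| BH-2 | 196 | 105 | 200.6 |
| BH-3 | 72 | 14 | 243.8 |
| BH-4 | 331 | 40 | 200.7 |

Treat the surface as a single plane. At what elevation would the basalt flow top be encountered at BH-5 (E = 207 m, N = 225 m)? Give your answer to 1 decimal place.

Let the plane be z = a·E + b·N + c.
BH-3−BH-2: −124a − 91b = 43.2;  BH-4−BH-2: 135a − 65b = 0.1.
Solving gives a = −0.13757, b = −0.28726.
Then c = 200.6 − a·196 − b·105 = 257.73.
At (207, 225): z = −28.5 − 64.6 + 257.73 = 164.6 m.

164.6 m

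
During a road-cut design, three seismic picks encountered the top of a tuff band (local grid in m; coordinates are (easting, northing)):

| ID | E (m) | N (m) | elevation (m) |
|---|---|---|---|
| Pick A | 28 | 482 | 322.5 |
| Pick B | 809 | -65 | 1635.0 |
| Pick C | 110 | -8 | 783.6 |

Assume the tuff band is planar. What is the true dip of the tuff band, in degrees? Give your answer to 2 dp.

54.02°

Two edge vectors: Pick A→Pick B = (781, -547, 1312.5), Pick A→Pick C = (82, -490, 461.1).
Normal n = (Pick A→Pick B) × (Pick A→Pick C) = (390903.3, -252494.1, -337836).
So ∂z/∂E = −n_x/n_z = 1.15708 and ∂z/∂N = −n_y/n_z = −0.74739.
Gradient magnitude |∇z| = √(a² + b²) = √(1.33883 + 0.55859) = 1.37747.
True dip = arctan(1.37747) = 54.02°, dipping toward WNW (azimuth ≈ 303°).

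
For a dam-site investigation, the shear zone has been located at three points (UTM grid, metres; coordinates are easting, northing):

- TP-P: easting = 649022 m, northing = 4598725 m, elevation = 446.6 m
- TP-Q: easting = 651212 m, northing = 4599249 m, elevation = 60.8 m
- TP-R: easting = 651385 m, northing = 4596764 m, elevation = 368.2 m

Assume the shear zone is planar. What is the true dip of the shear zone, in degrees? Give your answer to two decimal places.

11.13°

Let the plane be z = a·easting + b·northing + c.
TP-Q−TP-P: 2190a + 524b = −385.8;  TP-R−TP-P: 2363a − 1961b = −78.4.
Solving gives a = −0.14416, b = −0.13374.
Gradient magnitude |∇z| = √(a² + b²) = √(0.02078 + 0.01789) = 0.19665.
True dip = arctan(0.19665) = 11.13°, dipping toward NE (azimuth ≈ 047°).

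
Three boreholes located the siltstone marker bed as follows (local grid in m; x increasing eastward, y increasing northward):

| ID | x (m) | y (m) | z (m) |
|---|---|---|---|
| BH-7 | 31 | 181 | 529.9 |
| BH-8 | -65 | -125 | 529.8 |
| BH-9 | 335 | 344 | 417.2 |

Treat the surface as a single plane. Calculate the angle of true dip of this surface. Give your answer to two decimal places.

Let the plane be z = a·x + b·y + c.
BH-8−BH-7: −96a − 306b = −0.1;  BH-9−BH-7: 304a + 163b = −112.7.
Solving gives a = −0.44591, b = 0.14022.
Gradient magnitude |∇z| = √(a² + b²) = √(0.19883 + 0.01966) = 0.46743.
True dip = arctan(0.46743) = 25.05°, dipping toward ESE (azimuth ≈ 107°).

25.05°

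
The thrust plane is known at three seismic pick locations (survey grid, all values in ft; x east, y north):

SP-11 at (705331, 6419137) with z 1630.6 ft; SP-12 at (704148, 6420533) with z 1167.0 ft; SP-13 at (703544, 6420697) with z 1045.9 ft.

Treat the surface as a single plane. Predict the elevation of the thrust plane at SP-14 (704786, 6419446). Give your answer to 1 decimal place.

Let the plane be z = a·x + b·y + c.
SP-12−SP-11: −1183a + 1396b = −463.6;  SP-13−SP-11: −1787a + 1560b = −584.7.
Solving gives a = 0.143298232, b = −0.210657730.
Then c = 1630.6 − a·705331 − b·6419137 = 1252798.74.
At (704786, 6419446): z = 100994.6 − 1352305.9 + 1252798.74 = 1487.4 ft.

1487.4 ft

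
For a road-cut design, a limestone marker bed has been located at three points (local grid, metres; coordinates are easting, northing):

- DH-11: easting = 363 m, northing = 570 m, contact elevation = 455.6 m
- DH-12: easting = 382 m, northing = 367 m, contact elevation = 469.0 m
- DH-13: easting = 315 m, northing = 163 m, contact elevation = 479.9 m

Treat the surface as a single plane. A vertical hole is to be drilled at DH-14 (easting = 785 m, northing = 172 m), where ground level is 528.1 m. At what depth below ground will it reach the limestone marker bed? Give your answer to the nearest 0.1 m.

Two edge vectors: DH-11→DH-12 = (19, -203, 13.4), DH-11→DH-13 = (-48, -407, 24.3).
Normal n = (DH-11→DH-12) × (DH-11→DH-13) = (520.9, -1104.9, -17477).
So ∂z/∂easting = −n_x/n_z = 0.02980 and ∂z/∂northing = −n_y/n_z = −0.06322.
Intercept c from DH-11: 455.6 − 10.82 + 36.04 = 480.82.
At (785, 172): z_contact = 23.40 − 10.87 + 480.82 = 493.34 m.
Depth below ground = 528.1 − 493.34 = 34.8 m.

34.8 m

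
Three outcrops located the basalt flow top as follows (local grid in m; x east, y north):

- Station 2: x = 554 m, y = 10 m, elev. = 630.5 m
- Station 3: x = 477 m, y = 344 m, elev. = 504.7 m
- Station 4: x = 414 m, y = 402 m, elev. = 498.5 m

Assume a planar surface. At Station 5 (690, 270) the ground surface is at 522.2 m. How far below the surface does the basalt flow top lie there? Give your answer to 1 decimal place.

Two edge vectors: Station 2→Station 3 = (-77, 334, -125.8), Station 2→Station 4 = (-140, 392, -132).
Normal n = (Station 2→Station 3) × (Station 2→Station 4) = (5225.6, 7448, 16576).
So ∂z/∂x = −n_x/n_z = −0.31525 and ∂z/∂y = −n_y/n_z = −0.44932.
Intercept c from Station 2: 630.5 + 174.65 + 4.49 = 809.64.
At (690, 270): z_contact = −217.52 − 121.32 + 809.64 = 470.80 m.
Depth below ground = 522.2 − 470.80 = 51.4 m.

51.4 m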